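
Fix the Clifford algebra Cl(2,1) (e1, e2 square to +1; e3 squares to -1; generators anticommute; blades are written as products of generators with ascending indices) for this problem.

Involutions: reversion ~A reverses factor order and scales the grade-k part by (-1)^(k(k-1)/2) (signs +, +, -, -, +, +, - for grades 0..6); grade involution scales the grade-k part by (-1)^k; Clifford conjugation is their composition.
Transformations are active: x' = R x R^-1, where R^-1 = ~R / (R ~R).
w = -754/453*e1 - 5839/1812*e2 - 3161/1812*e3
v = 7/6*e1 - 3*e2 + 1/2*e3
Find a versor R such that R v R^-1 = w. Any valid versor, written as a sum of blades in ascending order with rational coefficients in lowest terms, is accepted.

Take R = v + w = -451/906*e1 - 11275/1812*e2 - 2255/1812*e3. Because q(v) = q(w) = 91/9, conjugation by R sends v exactly to w.
Answer: -451/906*e1 - 11275/1812*e2 - 2255/1812*e3


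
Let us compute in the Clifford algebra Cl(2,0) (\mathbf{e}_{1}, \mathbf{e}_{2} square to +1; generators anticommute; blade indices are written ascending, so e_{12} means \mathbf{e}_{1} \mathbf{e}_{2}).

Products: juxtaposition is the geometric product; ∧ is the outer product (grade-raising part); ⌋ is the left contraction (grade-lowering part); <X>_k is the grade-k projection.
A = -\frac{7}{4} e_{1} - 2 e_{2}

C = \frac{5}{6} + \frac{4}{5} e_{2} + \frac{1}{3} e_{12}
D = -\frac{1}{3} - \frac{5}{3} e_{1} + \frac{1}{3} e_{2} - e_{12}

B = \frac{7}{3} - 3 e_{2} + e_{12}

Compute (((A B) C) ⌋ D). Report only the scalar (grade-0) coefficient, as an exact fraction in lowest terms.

step 1: 6 - \frac{25}{12} e_{1} - \frac{77}{12} e_{2} + \frac{21}{4} e_{12}
step 2: -\frac{113}{60} + \frac{1657}{360} e_{1} - \frac{149}{120} e_{2} + \frac{113}{24} e_{12}
step 3: -\frac{2969}{1080} + \frac{683}{360} e_{1} - \frac{1883}{360} e_{2} + \frac{113}{60} e_{12}
Answer: -\frac{2969}{1080}


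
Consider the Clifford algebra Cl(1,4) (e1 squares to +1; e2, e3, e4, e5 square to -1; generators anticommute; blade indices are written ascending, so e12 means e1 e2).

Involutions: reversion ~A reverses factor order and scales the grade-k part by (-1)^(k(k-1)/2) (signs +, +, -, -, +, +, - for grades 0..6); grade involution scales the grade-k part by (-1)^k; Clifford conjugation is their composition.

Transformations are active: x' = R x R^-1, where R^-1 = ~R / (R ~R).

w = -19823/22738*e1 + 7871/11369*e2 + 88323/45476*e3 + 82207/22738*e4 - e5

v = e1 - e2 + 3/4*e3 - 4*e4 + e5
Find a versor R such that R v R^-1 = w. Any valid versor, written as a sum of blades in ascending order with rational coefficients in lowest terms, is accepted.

Construction: equal norms (both -281/16) license R = v + w = 2915/22738*e1 - 3498/11369*e2 + 61215/22738*e3 - 8745/22738*e4 — nothing changes along that direction, while (v - w)/2 changes sign, so v maps onto w.
Answer: 2915/22738*e1 - 3498/11369*e2 + 61215/22738*e3 - 8745/22738*e4


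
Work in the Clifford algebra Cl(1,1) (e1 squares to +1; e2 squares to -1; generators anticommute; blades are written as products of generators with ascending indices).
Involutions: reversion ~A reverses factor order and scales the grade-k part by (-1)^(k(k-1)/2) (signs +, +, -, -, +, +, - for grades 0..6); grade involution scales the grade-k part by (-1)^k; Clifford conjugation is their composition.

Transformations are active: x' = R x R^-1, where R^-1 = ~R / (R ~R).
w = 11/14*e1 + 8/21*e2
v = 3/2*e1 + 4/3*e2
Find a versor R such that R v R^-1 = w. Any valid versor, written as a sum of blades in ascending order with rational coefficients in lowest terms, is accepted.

Reasoning: v^2 = w^2 = 17/36 since conjugation preserves the quadratic form; R = v + w = 16/7*e1 + 12/7*e2 is then valid when invertible, keeping its own part and reversing (v - w)/2.
Answer: 16/7*e1 + 12/7*e2


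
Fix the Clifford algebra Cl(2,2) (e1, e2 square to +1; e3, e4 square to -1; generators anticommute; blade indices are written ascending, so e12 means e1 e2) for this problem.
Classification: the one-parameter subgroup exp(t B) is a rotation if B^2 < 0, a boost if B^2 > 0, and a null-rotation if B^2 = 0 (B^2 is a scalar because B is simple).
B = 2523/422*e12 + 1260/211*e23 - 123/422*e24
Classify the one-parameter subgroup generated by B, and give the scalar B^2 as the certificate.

B^2 term by term: the squares give (2523/422)^2*(e12)^2 + (1260/211)^2*(e23)^2 + (-123/422)^2*(e24)^2 = 6365529/178084*(-1) + 1587600/44521*(+1) + 15129/178084*(+1) = 0 (each basis 2-blade squares to minus the product of its generators' squares); cross terms between blades sharing an index anticommute and cancel. So B^2 = 0.
Answer: null-rotation, certificate B^2 = 0. Because 0 is invariant under every versor sandwich, the classification follows from its sign alone.


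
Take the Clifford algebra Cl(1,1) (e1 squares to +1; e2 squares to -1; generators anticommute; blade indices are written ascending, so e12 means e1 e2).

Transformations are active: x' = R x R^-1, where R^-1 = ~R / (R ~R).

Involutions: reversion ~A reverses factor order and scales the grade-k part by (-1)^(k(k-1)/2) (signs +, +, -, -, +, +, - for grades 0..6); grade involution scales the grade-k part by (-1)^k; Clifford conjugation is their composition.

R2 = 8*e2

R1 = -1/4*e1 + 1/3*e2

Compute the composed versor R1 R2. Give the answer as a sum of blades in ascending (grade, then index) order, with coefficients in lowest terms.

Distribute over the terms of R2 (each basis-blade product reordered to ascending indices, repeated generators contracted through their squares):
R1 (8*e2) = -8/3 - 2*e12
Answer: -8/3 - 2*e12


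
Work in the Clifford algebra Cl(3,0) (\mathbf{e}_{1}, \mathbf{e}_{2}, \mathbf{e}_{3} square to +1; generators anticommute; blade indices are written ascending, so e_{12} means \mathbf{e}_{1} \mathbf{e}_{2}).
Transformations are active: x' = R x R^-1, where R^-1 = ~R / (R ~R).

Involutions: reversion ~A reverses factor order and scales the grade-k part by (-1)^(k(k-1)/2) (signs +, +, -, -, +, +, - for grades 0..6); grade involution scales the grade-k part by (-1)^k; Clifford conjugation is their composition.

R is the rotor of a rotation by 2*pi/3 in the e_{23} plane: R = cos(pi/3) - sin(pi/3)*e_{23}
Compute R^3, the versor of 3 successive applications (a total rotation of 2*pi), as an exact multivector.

The rotor phase is half the rotation angle and phases add under composition, so 3 steps in the e_{23} plane accumulate phase 3*(pi/3) = \pi: R^3 = cos(\pi) - sin(\pi)*e_{23}.
cos(\pi) = -1 and sin(\pi) = 0, so R^3 = -1. The total rotation 2*pi is 1 full turn, so every vector returns to itself, yet the rotor is -1, on the OTHER sheet of the double cover (an odd number of 2*pi turns).
Answer: -1


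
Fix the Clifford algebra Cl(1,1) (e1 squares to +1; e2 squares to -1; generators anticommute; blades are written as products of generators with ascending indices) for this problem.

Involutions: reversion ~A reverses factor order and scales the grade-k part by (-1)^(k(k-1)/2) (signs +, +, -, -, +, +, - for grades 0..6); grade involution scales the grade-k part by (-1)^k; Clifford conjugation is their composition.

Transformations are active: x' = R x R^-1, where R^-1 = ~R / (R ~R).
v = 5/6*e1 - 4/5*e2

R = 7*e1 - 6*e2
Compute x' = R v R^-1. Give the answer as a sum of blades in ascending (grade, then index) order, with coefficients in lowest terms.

~R = 7*e1 - 6*e2, and R ~R = 13, so R^-1 = ~R / (13).
R v = 31/30 - 3/5*e1 e2
Answer: 109/390*e1 - 2/13*e2


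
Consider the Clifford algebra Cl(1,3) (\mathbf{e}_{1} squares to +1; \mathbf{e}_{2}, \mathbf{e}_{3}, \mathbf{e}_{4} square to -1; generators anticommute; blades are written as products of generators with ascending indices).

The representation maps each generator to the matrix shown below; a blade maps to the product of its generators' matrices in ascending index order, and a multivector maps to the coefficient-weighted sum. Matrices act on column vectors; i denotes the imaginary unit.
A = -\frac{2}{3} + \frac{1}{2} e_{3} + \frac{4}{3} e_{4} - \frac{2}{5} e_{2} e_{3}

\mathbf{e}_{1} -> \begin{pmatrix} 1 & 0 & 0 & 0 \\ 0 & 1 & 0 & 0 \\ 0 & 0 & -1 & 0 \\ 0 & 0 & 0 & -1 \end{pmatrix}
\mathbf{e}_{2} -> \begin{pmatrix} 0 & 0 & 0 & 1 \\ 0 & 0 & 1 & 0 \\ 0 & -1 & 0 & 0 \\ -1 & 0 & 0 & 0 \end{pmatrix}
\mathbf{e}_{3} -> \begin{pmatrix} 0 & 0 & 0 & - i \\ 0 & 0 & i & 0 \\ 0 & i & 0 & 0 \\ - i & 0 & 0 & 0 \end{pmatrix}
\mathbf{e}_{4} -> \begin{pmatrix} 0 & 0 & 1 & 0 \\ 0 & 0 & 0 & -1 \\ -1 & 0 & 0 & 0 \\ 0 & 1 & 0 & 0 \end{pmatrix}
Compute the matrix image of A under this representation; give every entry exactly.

Bivector images (products of the table entries): rho(e_{2} e_{3}) = rho(\mathbf{e}_{2})rho(\mathbf{e}_{3}) = \begin{pmatrix} - i & 0 & 0 & 0 \\ 0 & i & 0 & 0 \\ 0 & 0 & - i & 0 \\ 0 & 0 & 0 & i \end{pmatrix}.
M = (-\frac{2}{3})*1 + (\frac{1}{2})*rho(e_{3}) + (\frac{4}{3})*rho(e_{4}) + (-\frac{2}{5})*rho(e_{2} e_{3}), summed entrywise (1 is the identity matrix):
Answer: \begin{pmatrix} - \frac{2}{3} + \frac{2 i}{5} & 0 & \frac{4}{3} & - \frac{i}{2} \\ 0 & - \frac{2}{3} - \frac{2 i}{5} & \frac{i}{2} & - \frac{4}{3} \\ - \frac{4}{3} & \frac{i}{2} & - \frac{2}{3} + \frac{2 i}{5} & 0 \\ - \frac{i}{2} & \frac{4}{3} & 0 & - \frac{2}{3} - \frac{2 i}{5} \end{pmatrix}


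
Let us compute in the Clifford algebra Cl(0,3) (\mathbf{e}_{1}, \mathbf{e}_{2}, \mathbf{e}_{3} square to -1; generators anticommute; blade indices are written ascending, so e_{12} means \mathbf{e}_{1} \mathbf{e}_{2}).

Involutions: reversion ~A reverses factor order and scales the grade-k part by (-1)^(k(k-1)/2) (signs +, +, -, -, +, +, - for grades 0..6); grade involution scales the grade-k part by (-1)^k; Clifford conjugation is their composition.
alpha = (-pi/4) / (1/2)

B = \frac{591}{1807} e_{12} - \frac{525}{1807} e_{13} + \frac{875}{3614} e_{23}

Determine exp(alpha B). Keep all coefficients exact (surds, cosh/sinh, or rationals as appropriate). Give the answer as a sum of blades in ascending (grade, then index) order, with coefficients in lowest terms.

B^2 term by term: the squares give (\frac{591}{1807})^2*(e_{12})^2 + (-\frac{525}{1807})^2*(e_{13})^2 + (\frac{875}{3614})^2*(e_{23})^2 = \frac{349281}{3265249}*(-1) + \frac{275625}{3265249}*(-1) + \frac{765625}{13060996}*(-1) = -\frac{1}{4} (each basis 2-blade squares to minus the product of its generators' squares); cross terms between blades sharing an index anticommute and cancel. So B^2 = -\frac{1}{4}.
B^2 = -\frac{1}{4} — circular case — the even/odd split gives cos and sin: l = \frac{1}{2}, alpha*l = - \frac{\pi}{4}, so exp(alpha B) = cos(- \frac{\pi}{4}) + (sin(- \frac{\pi}{4})/(\frac{1}{2}))*B = \frac{\sqrt{2}}{2} + (- \sqrt{2})*B.
Answer: \frac{\sqrt{2}}{2} - \frac{591 \sqrt{2}}{1807} e_{12} + \frac{525 \sqrt{2}}{1807} e_{13} - \frac{875 \sqrt{2}}{3614} e_{23}


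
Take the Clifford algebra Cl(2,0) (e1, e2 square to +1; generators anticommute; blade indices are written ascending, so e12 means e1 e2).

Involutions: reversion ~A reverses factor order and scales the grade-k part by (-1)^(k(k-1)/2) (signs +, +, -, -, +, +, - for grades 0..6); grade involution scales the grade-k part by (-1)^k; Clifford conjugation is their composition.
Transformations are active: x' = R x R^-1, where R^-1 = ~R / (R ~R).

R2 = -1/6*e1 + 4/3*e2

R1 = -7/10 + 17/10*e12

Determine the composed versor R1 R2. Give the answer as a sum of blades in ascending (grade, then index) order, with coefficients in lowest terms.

Distribute over the terms of R1 (each basis-blade product reordered to ascending indices, repeated generators contracted through their squares):
(-7/10) R2 = 7/60*e1 - 14/15*e2
(17/10*e12) R2 = 34/15*e1 + 17/60*e2
Summing the partial products and collecting blades:
Answer: 143/60*e1 - 13/20*e2


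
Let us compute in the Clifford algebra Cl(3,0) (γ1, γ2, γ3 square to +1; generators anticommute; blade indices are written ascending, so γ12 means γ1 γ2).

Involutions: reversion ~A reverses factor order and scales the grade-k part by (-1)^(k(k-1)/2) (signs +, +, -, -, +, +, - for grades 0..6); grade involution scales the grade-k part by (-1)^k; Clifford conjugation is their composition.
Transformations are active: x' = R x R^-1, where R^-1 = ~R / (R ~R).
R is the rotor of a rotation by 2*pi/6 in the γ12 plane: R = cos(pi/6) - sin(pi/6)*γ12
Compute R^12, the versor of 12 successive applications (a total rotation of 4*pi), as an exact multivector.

The rotor phase is half the rotation angle and phases add under composition, so 12 steps in the γ12 plane accumulate phase 12*(pi/6) = 2*pi: R^12 = cos(2*pi) - sin(2*pi)*γ12.
cos(2*pi) = 1 and sin(2*pi) = 0, so R^12 = 1. The total rotation 4*pi is 2 full turns, so every vector returns to itself, yet the rotor is +1, back on the identity sheet (an even number of 2*pi turns).
Answer: 1


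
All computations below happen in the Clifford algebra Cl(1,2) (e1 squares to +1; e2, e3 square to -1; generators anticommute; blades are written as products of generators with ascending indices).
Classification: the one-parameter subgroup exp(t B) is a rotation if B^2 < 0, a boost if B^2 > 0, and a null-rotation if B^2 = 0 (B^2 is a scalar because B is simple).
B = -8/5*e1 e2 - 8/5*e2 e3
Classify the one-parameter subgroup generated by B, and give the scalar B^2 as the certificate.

B^2 term by term: the squares give (-8/5)^2*(e1 e2)^2 + (-8/5)^2*(e2 e3)^2 = 64/25*(+1) + 64/25*(-1) = 0 (each basis 2-blade squares to minus the product of its generators' squares); cross terms between blades sharing an index anticommute and cancel. So B^2 = 0.
Answer: null-rotation, certificate B^2 = 0. Why this suffices: the scalar 0 survives any versor conjugation, so its sign alone determines the class however B is presented.


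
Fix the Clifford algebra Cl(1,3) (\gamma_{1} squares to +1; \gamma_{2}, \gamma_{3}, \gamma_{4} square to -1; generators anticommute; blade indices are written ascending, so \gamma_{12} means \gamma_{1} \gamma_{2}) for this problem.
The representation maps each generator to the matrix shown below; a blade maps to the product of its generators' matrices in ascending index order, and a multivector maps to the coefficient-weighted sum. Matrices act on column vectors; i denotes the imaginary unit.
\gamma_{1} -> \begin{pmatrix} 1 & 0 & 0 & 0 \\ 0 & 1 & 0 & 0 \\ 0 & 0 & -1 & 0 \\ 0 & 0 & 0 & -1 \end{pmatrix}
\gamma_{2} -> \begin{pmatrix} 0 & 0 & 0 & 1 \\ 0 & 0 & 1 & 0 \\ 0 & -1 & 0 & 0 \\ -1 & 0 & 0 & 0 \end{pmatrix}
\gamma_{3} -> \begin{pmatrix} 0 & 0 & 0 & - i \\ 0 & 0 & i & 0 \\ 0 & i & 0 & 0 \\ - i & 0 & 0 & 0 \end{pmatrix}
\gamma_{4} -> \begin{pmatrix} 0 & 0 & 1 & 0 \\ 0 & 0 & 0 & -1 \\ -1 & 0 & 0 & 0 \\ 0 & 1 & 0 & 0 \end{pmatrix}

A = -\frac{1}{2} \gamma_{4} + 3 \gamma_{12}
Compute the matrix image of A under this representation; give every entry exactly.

Bivector images (products of the table entries): rho(\gamma_{12}) = rho(\gamma_{1})rho(\gamma_{2}) = \begin{pmatrix} 0 & 0 & 0 & 1 \\ 0 & 0 & 1 & 0 \\ 0 & 1 & 0 & 0 \\ 1 & 0 & 0 & 0 \end{pmatrix}.
M = (-\frac{1}{2})*rho(\gamma_{4}) + (3)*rho(\gamma_{12}), summed entrywise:
Answer: \begin{pmatrix} 0 & 0 & - \frac{1}{2} & 3 \\ 0 & 0 & 3 & \frac{1}{2} \\ \frac{1}{2} & 3 & 0 & 0 \\ 3 & - \frac{1}{2} & 0 & 0 \end{pmatrix}


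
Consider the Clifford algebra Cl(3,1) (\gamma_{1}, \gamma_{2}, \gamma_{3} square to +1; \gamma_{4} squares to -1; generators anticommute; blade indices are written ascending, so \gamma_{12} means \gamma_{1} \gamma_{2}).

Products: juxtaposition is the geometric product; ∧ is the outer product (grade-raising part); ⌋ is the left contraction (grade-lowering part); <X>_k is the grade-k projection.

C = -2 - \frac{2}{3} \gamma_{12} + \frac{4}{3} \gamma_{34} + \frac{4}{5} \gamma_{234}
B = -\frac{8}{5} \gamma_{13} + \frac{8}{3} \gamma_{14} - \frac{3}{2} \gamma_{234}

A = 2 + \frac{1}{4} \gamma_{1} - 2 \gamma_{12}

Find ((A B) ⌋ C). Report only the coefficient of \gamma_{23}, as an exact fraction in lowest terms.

step 1: -\frac{2}{5} \gamma_{3} + \frac{2}{3} \gamma_{4} - \frac{16}{5} \gamma_{13} + \frac{16}{3} \gamma_{14} - \frac{16}{5} \gamma_{23} + \frac{16}{3} \gamma_{24} + 3 \gamma_{134} - 3 \gamma_{234} - \frac{3}{8} \gamma_{1234}
step 2: -\frac{12}{5} - \frac{152}{45} \gamma_{3} + \frac{152}{75} \gamma_{4} - \frac{8}{15} \gamma_{23} + \frac{8}{25} \gamma_{24}
Answer: -\frac{8}{15}


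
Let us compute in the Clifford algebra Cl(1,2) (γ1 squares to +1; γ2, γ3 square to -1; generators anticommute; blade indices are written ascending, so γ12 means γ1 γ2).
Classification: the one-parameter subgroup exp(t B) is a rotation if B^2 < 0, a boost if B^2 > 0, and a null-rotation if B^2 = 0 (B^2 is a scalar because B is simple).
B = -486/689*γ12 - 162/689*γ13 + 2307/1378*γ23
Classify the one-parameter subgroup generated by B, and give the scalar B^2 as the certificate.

B^2 term by term: the squares give (-486/689)^2*(γ12)^2 + (-162/689)^2*(γ13)^2 + (2307/1378)^2*(γ23)^2 = 236196/474721*(+1) + 26244/474721*(+1) + 5322249/1898884*(-1) = -9/4 (each basis 2-blade squares to minus the product of its generators' squares); cross terms between blades sharing an index anticommute and cancel. So B^2 = -9/4.
Answer: rotation, certificate B^2 = -9/4. Certificate logic: -9/4 is a conjugation-invariant scalar, so its sign fixes rotation versus boost versus null-rotation outright.


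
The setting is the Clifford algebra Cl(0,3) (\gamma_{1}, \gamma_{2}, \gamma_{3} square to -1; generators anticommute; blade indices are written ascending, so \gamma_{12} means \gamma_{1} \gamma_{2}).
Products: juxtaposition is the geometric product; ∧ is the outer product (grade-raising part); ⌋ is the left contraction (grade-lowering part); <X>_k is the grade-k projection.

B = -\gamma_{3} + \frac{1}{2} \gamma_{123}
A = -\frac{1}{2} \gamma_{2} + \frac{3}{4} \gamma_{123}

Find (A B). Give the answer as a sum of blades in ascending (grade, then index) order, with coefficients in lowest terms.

step 1: \frac{3}{8} + \frac{3}{4} \gamma_{12} - \frac{1}{4} \gamma_{13} + \frac{1}{2} \gamma_{23}
Answer: \frac{3}{8} + \frac{3}{4} \gamma_{12} - \frac{1}{4} \gamma_{13} + \frac{1}{2} \gamma_{23}


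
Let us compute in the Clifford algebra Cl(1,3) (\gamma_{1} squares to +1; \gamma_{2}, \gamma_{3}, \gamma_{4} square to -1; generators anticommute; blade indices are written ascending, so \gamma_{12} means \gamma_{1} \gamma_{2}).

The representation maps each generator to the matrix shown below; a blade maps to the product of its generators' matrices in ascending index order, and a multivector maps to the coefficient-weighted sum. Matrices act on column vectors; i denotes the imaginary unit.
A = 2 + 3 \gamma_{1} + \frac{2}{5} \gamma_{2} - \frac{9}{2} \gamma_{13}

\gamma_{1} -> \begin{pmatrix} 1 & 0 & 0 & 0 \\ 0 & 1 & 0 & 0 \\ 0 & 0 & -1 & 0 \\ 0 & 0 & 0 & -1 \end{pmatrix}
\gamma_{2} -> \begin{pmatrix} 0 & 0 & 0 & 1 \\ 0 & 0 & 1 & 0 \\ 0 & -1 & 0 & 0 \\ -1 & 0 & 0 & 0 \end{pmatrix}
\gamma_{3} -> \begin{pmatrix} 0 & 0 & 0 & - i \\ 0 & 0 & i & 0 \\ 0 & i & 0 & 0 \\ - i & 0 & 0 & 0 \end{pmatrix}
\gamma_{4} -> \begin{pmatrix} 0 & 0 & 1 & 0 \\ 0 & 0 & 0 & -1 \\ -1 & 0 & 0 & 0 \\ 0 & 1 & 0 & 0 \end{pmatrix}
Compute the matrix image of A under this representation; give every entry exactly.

Bivector images (products of the table entries): rho(\gamma_{13}) = rho(\gamma_{1})rho(\gamma_{3}) = \begin{pmatrix} 0 & 0 & 0 & - i \\ 0 & 0 & i & 0 \\ 0 & - i & 0 & 0 \\ i & 0 & 0 & 0 \end{pmatrix}.
M = (2)*1 + (3)*rho(\gamma_{1}) + (\frac{2}{5})*rho(\gamma_{2}) + (-\frac{9}{2})*rho(\gamma_{13}), summed entrywise (1 is the identity matrix):
Answer: \begin{pmatrix} 5 & 0 & 0 & \frac{2}{5} + \frac{9 i}{2} \\ 0 & 5 & \frac{2}{5} - \frac{9 i}{2} & 0 \\ 0 & - \frac{2}{5} + \frac{9 i}{2} & -1 & 0 \\ - \frac{2}{5} - \frac{9 i}{2} & 0 & 0 & -1 \end{pmatrix}


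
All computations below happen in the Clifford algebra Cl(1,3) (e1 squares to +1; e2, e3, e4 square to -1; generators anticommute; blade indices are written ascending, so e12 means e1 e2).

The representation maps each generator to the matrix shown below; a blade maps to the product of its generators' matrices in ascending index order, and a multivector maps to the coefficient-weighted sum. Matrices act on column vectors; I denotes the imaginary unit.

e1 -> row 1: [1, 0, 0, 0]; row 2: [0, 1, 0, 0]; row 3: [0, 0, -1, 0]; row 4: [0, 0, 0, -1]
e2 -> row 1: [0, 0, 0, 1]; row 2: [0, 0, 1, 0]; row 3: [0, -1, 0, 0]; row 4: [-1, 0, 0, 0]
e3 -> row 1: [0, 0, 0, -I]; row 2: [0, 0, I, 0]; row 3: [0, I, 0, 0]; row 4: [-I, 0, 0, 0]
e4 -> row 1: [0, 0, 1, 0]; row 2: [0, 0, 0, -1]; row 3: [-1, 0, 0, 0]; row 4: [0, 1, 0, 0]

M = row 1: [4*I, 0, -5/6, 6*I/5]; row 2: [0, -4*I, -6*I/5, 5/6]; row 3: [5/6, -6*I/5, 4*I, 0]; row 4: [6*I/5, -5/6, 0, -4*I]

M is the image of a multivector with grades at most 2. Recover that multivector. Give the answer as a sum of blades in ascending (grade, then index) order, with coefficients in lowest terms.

Method: the blade images are trace-orthogonal — tr(rho(e_A) rho(e_B)^-1) = 4 if A = B and 0 otherwise — and rho(e_A)^-1 = (e_A)^2 * rho(e_A) with (e_A)^2 = +1 or -1, so the coefficient of e_A in the preimage is (e_A)^2 * tr(M rho(e_A))/4.
Nonzero projections over blades of grade <= 2: e3: (e3)^2 = -1, tr(M rho(e3)) = 24/5, coefficient -6/5; e4: (e4)^2 = -1, tr(M rho(e4)) = 10/3, coefficient -5/6; e23: (e23)^2 = -1, tr(M rho(e23)) = 16, coefficient -4. Every other blade of grade <= 2 projects to 0.
Answer: -6/5*e3 - 5/6*e4 - 4*e23


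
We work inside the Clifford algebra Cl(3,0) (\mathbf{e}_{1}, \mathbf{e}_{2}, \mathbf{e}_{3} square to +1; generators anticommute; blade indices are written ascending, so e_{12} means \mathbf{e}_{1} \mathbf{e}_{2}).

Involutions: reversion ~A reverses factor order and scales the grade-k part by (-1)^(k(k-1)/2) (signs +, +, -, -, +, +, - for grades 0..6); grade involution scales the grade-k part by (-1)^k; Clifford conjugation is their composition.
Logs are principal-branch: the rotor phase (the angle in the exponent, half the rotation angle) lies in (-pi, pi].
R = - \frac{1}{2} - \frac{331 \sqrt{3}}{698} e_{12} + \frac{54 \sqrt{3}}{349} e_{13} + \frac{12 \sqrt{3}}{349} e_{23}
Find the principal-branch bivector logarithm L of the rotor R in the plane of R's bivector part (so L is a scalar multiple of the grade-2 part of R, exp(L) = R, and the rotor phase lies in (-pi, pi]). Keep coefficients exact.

The scalar part of R is - \frac{1}{2}, and that scalar determines the rotor phase on the principal branch; recovering the unit plane as bivector-part over sine of the phase gives L = phase * plane.
Concretely: cos(phase) = - \frac{1}{2} gives phase = ±\frac{2 \pi}{3}, and since phase/sin(phase) is even the sign is immaterial: L = (phase/sin(phase)) * <R>_2 = (\frac{4 \sqrt{3} \pi}{9}) * <R>_2.
Answer: - \frac{662 \pi}{1047} e_{12} + \frac{72 \pi}{349} e_{13} + \frac{16 \pi}{349} e_{23}


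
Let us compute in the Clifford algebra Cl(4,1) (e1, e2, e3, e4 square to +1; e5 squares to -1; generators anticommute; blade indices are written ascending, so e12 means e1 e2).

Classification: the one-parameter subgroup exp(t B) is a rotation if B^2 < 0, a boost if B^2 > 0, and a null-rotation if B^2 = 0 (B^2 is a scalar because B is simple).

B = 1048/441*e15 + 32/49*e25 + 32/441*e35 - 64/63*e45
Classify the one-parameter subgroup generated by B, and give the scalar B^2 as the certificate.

B^2 term by term: the squares give (1048/441)^2*(e15)^2 + (32/49)^2*(e25)^2 + (32/441)^2*(e35)^2 + (-64/63)^2*(e45)^2 = 1098304/194481*(+1) + 1024/2401*(+1) + 1024/194481*(+1) + 4096/3969*(+1) = 64/9 (each basis 2-blade squares to minus the product of its generators' squares); cross terms between blades sharing an index anticommute and cancel. So B^2 = 64/9.
Answer: boost, certificate B^2 = 64/9. The scalar 64/9 is the complete invariant here: its sign names the subgroup type.


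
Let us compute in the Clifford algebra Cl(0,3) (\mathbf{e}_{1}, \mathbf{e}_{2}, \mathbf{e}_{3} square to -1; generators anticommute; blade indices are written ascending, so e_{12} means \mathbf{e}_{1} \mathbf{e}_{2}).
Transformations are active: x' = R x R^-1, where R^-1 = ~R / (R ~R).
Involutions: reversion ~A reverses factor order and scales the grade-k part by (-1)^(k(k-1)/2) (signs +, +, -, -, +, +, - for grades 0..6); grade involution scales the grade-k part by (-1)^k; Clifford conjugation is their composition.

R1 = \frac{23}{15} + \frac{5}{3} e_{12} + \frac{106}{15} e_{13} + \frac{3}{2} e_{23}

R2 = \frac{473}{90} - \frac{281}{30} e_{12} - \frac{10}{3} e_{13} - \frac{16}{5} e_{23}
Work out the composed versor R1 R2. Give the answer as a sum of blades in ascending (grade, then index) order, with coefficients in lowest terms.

Distribute over the terms of R1 (each basis-blade product reordered to ascending indices, repeated generators contracted through their squares):
(\frac{23}{15}) R2 = \frac{10879}{1350} - \frac{6463}{450} e_{12} - \frac{46}{9} e_{13} - \frac{368}{75} e_{23}
(\frac{5}{3} e_{12}) R2 = \frac{281}{18} + \frac{473}{54} e_{12} + \frac{16}{3} e_{13} - \frac{50}{9} e_{23}
(\frac{106}{15} e_{13}) R2 = \frac{212}{9} - \frac{1696}{75} e_{12} + \frac{25069}{675} e_{13} + \frac{14893}{225} e_{23}
(\frac{3}{2} e_{23}) R2 = \frac{24}{5} + 5 e_{12} - \frac{281}{20} e_{13} + \frac{473}{60} e_{23}
Summing the partial products and collecting blades:
Answer: \frac{35117}{675} - \frac{15671}{675} e_{12} + \frac{62941}{2700} e_{13} + \frac{57251}{900} e_{23}


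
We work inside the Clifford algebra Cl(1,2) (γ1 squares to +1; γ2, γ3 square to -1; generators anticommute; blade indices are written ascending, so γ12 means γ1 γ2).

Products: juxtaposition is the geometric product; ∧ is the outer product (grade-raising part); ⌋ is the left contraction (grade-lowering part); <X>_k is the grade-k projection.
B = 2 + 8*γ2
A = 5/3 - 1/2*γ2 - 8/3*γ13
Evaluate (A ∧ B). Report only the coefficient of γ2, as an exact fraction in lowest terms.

step 1: 10/3 + 37/3*γ2 - 16/3*γ13 + 64/3*γ123
Answer: 37/3


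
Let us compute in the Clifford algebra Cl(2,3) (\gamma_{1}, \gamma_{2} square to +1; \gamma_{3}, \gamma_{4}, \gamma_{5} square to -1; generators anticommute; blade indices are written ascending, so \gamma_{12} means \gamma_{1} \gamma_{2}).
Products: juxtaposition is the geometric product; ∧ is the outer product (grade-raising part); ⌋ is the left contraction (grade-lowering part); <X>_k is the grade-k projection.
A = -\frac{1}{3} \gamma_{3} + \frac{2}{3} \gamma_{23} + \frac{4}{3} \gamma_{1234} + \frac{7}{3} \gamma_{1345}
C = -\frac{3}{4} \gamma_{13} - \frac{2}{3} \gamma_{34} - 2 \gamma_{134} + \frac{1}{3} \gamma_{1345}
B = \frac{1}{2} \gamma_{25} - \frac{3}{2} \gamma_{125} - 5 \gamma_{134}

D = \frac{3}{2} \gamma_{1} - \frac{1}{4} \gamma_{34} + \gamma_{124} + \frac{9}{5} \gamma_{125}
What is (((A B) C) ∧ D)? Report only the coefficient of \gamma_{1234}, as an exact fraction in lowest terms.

step 1: -\frac{20}{3} \gamma_{2} - \frac{35}{3} \gamma_{5} + \frac{5}{3} \gamma_{14} - \frac{1}{3} \gamma_{35} + \frac{10}{3} \gamma_{124} + \gamma_{135} + \frac{7}{2} \gamma_{234} + \frac{1}{6} \gamma_{235} + 2 \gamma_{345} + \frac{7}{6} \gamma_{1234} + \frac{1}{2} \gamma_{1235} + \frac{2}{3} \gamma_{1345}
step 2: -\frac{2}{9} - \frac{2}{3} \gamma_{1} + \frac{10}{3} \gamma_{3} + \frac{1}{3} \gamma_{4} - \frac{3}{4} \gamma_{5} - \frac{56}{9} \gamma_{12} - \frac{10}{9} \gamma_{13} - \frac{1}{9} \gamma_{14} - \frac{119}{36} \gamma_{15} - \frac{20}{3} \gamma_{23} + \frac{17}{24} \gamma_{24} + \frac{55}{72} \gamma_{25} - \frac{5}{4} \gamma_{34} - \frac{5}{9} \gamma_{35} + \frac{23}{18} \gamma_{45} - \frac{65}{9} \gamma_{123} + \frac{185}{72} \gamma_{124} + \frac{31}{24} \gamma_{125} - \frac{35}{9} \gamma_{134} + \frac{35}{4} \gamma_{135} - \frac{3}{2} \gamma_{145} + \frac{125}{18} \gamma_{234} + \frac{10}{9} \gamma_{235} - \frac{8}{9} \gamma_{245} + \frac{70}{9} \gamma_{345} - \frac{40}{3} \gamma_{1234} - \frac{70}{3} \gamma_{1345} + \frac{20}{9} \gamma_{12345}
step 3: -\frac{1}{3} \gamma_{1} - 5 \gamma_{13} - \frac{1}{2} \gamma_{14} + \frac{9}{8} \gamma_{15} + \frac{1}{18} \gamma_{34} - 10 \gamma_{123} + \frac{121}{144} \gamma_{124} + \frac{179}{240} \gamma_{125} - \frac{41}{24} \gamma_{134} - \frac{5}{6} \gamma_{135} + \frac{23}{12} \gamma_{145} + \frac{3}{16} \gamma_{345} - \frac{199}{36} \gamma_{1234} + \frac{13}{3} \gamma_{1235} + \frac{161}{60} \gamma_{1245} - \frac{1561}{144} \gamma_{1345} - \frac{55}{288} \gamma_{2345} - \frac{581}{288} \gamma_{12345}
Answer: -\frac{199}{36}


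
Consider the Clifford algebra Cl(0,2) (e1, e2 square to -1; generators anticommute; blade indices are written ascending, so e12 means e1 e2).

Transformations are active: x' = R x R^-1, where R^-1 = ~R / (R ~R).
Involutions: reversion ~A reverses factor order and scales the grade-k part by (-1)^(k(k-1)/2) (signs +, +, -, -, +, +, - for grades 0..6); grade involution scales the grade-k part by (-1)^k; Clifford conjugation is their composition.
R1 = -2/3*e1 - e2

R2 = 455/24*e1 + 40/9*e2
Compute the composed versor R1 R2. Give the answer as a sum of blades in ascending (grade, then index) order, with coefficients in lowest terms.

Distribute over the terms of R1 (each basis-blade product reordered to ascending indices, repeated generators contracted through their squares):
(-2/3*e1) R2 = 455/36 - 80/27*e12
(-e2) R2 = 40/9 + 455/24*e12
Summing the partial products and collecting blades:
Answer: 205/12 + 3455/216*e12


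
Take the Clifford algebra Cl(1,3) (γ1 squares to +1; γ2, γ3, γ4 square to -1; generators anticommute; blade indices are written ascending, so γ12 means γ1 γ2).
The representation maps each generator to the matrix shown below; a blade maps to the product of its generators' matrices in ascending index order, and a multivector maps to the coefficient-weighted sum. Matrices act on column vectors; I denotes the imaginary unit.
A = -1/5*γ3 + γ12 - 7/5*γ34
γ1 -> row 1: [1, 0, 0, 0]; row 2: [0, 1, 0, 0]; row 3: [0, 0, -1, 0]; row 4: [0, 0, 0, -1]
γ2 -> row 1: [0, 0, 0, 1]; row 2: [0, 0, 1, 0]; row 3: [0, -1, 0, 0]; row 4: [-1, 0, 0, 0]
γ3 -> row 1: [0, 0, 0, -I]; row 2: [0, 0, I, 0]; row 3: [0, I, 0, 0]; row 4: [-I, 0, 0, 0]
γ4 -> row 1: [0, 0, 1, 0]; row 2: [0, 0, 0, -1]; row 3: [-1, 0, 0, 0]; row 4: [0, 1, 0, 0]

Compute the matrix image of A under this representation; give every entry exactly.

Bivector images (products of the table entries): rho(γ12) = rho(γ1)rho(γ2) = row 1: [0, 0, 0, 1]; row 2: [0, 0, 1, 0]; row 3: [0, 1, 0, 0]; row 4: [1, 0, 0, 0]; rho(γ34) = rho(γ3)rho(γ4) = row 1: [0, -I, 0, 0]; row 2: [-I, 0, 0, 0]; row 3: [0, 0, 0, -I]; row 4: [0, 0, -I, 0].
M = (-1/5)*rho(γ3) + (1)*rho(γ12) + (-7/5)*rho(γ34), summed entrywise:
Answer: row 1: [0, 7*I/5, 0, 1 + I/5]; row 2: [7*I/5, 0, 1 - I/5, 0]; row 3: [0, 1 - I/5, 0, 7*I/5]; row 4: [1 + I/5, 0, 7*I/5, 0]


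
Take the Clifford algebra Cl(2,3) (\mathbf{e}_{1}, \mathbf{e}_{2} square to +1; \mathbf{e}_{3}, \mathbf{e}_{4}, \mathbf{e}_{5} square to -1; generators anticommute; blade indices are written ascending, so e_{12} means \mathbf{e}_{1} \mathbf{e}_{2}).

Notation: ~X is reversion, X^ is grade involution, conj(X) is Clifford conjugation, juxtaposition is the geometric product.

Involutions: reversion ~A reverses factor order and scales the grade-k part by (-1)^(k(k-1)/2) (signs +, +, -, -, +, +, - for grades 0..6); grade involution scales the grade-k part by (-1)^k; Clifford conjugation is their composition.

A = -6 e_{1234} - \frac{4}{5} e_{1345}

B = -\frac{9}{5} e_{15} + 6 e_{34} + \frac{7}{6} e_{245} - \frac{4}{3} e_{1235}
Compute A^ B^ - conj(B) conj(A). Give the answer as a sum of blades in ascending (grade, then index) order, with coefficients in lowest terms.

first term: 36 e_{12} + \frac{24}{5} e_{15} + \frac{16}{15} e_{24} + \frac{36}{25} e_{34} - 8 e_{45} + \frac{14}{15} e_{123} - 7 e_{135} - \frac{54}{5} e_{2345}
second term: -36 e_{12} - \frac{24}{5} e_{15} - \frac{16}{15} e_{24} - \frac{36}{25} e_{34} + 8 e_{45} - \frac{14}{15} e_{123} + 7 e_{135} - \frac{54}{5} e_{2345}
Answer: 72 e_{12} + \frac{48}{5} e_{15} + \frac{32}{15} e_{24} + \frac{72}{25} e_{34} - 16 e_{45} + \frac{28}{15} e_{123} - 14 e_{135}


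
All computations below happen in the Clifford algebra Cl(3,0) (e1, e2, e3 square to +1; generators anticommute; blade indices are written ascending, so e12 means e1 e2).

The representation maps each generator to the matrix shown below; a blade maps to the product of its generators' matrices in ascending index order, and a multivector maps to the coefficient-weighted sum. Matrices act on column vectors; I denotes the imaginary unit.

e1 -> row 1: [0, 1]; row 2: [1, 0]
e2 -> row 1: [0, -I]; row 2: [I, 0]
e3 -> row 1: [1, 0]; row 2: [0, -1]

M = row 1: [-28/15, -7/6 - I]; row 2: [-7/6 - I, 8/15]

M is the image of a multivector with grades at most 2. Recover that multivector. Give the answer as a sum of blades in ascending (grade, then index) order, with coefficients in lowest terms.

Method: 1, rho(e1), rho(e2), rho(e3) form a trace-orthogonal basis of the 2x2 complex matrices (tr(X Y) = 2 if X = Y, else 0), so M = m0*1 + m1*rho(e1) + m2*rho(e2) + m3*rho(e3) with m0 = tr(M)/2 = -2/3, m1 = tr(M rho(e1))/2 = -7/6 - I, m2 = tr(M rho(e2))/2 = 0, m3 = tr(M rho(e3))/2 = -6/5.
Multiplying table entries, the bivector images are rho(e12) = I*rho(e3), rho(e13) = -I*rho(e2), rho(e23) = I*rho(e1); with real blade coefficients the real parts of m0..m3 are the coefficients of 1, e1, e2, e3 and the imaginary parts give the bivectors (e23: Im m1, e13: -Im m2, e12: Im m3).
Answer: -2/3 - 7/6*e1 - 6/5*e3 - e23


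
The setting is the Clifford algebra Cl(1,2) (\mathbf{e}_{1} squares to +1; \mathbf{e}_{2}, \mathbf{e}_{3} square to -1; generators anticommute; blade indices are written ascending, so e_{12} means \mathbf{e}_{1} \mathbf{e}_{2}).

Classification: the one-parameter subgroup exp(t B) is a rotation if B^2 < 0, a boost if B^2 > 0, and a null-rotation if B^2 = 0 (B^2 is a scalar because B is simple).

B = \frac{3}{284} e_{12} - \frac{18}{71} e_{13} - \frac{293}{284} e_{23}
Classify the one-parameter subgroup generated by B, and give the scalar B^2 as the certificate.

B^2 term by term: the squares give (\frac{3}{284})^2*(e_{12})^2 + (-\frac{18}{71})^2*(e_{13})^2 + (-\frac{293}{284})^2*(e_{23})^2 = \frac{9}{80656}*(+1) + \frac{324}{5041}*(+1) + \frac{85849}{80656}*(-1) = -1 (each basis 2-blade squares to minus the product of its generators' squares); cross terms between blades sharing an index anticommute and cancel. So B^2 = -1.
Answer: rotation, certificate B^2 = -1. Key observation: B^2 = -1 is a conjugation invariant, so its sign decides the class regardless of the surface form of B.


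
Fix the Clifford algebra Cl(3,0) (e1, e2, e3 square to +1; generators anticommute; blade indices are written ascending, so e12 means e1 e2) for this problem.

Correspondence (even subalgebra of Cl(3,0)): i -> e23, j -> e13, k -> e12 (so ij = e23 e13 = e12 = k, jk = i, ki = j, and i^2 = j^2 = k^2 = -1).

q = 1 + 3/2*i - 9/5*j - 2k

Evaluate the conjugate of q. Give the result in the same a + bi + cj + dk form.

In blades: q = 1 - 2*e12 - 9/5*e13 + 3/2*e23.
Quaternion conjugation is reversion on the even subalgebra: the scalar is fixed and every grade-2 blade flips sign, giving 1 + 2*e12 + 9/5*e13 - 3/2*e23; translating back:
Answer: 1 - 3/2*i + 9/5*j + 2k


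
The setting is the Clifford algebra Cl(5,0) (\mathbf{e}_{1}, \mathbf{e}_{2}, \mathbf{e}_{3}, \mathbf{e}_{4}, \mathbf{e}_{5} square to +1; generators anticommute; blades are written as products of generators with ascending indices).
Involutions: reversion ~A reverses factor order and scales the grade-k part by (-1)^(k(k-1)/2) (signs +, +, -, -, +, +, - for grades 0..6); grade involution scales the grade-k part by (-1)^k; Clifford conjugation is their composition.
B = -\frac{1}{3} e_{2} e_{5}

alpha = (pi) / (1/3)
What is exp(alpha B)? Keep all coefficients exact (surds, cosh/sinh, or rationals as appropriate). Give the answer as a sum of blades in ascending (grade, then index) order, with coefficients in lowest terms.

B^2 = (-\frac{1}{3})^2*(e_{2} e_{5})^2 = \frac{1}{9}*(-1) = -\frac{1}{9} (a basis 2-blade squares to minus the product of its generators' squares).
B^2 = -\frac{1}{9} — B^2 < 0, so the exponential closes trigonometrically: l = \frac{1}{3}, alpha*l = \pi, so exp(alpha B) = cos(\pi) + (sin(\pi)/(\frac{1}{3}))*B = -1 + (0)*B.
Answer: -1


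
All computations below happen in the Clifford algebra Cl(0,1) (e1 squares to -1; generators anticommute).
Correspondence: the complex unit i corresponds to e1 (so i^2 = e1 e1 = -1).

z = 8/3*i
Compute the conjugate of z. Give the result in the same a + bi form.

In blades: z = 8/3*e1.
Conjugation here is Clifford conjugation: the scalar is fixed and the grade-1 and grade-2 blades all flip sign, giving -8/3*e1; translating back:
Answer: -8/3*i


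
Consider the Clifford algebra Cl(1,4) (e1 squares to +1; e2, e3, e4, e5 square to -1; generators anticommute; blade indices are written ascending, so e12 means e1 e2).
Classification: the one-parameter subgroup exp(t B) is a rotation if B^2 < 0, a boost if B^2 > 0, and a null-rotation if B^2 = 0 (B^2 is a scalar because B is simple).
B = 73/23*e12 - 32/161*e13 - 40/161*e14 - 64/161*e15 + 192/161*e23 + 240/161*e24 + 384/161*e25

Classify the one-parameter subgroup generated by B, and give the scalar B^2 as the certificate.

B^2 term by term: the squares give (73/23)^2*(e12)^2 + (-32/161)^2*(e13)^2 + (-40/161)^2*(e14)^2 + (-64/161)^2*(e15)^2 + (192/161)^2*(e23)^2 + (240/161)^2*(e24)^2 + (384/161)^2*(e25)^2 = 5329/529*(+1) + 1024/25921*(+1) + 1600/25921*(+1) + 4096/25921*(+1) + 36864/25921*(-1) + 57600/25921*(-1) + 147456/25921*(-1) = 1 (each basis 2-blade squares to minus the product of its generators' squares); cross terms between blades sharing an index anticommute and cancel; the commuting (index-disjoint) pairs give grade-4 terms 2*c*c'*(blade product), which cancel blade by blade — e1234: 15360/25921 - 15360/25921 = 0; e1235: 24576/25921 - 24576/25921 = 0; e1245: 30720/25921 - 30720/25921 = 0 — confirming B is simple. So B^2 = 1.
Answer: boost, certificate B^2 = 1. Certificate logic: 1 is a conjugation-invariant scalar, so its sign fixes rotation versus boost versus null-rotation outright.


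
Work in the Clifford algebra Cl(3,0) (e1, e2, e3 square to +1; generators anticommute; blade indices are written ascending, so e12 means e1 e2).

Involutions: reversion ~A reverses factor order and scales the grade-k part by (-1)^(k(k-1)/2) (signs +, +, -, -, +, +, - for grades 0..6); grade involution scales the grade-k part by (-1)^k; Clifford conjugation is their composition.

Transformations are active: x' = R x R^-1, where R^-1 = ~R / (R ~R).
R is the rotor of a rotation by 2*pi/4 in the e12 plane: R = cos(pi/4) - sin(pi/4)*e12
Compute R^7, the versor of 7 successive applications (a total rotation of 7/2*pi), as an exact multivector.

The rotor phase is half the rotation angle and phases add under composition, so 7 steps in the e12 plane accumulate phase 7*(pi/4) = 7*pi/4: R^7 = cos(7*pi/4) - sin(7*pi/4)*e12.
cos(7*pi/4) = sqrt(2)/2 and sin(7*pi/4) = -sqrt(2)/2, so R^7 = sqrt(2)/2 + sqrt(2)/2*e12. The net rotation is 3/2*pi (after discarding 1 full turn, each of which contributes a factor -1 to the rotor); the rotor keeps the half-angle phase exactly.
Answer: sqrt(2)/2 + sqrt(2)/2*e12


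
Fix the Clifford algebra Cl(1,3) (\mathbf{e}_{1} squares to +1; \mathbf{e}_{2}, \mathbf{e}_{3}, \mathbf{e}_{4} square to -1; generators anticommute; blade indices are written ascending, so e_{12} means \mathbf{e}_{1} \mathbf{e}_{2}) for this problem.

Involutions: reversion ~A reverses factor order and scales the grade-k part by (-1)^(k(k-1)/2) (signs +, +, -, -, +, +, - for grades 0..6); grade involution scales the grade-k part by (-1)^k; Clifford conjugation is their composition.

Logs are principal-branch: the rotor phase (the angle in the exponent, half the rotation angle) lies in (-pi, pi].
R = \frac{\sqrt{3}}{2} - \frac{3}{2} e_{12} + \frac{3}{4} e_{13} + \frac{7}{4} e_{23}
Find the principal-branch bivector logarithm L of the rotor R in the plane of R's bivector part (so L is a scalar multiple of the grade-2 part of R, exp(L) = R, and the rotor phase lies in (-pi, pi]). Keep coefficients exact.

The scalar part of R is \frac{\sqrt{3}}{2}, which pins the rotor phase on the principal branch; dividing the bivector part by the sine of that phase recovers the unit plane, and L is the phase times that plane.
Concretely: cos(phase) = \frac{\sqrt{3}}{2} gives phase = ±\frac{\pi}{6}, and since phase/sin(phase) is even the sign is immaterial: L = (phase/sin(phase)) * <R>_2 = (\frac{\pi}{3}) * <R>_2.
Answer: - \frac{\pi}{2} e_{12} + \frac{\pi}{4} e_{13} + \frac{7 \pi}{12} e_{23}
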